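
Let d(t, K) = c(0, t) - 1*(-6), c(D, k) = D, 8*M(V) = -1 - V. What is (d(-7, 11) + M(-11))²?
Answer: 841/16 ≈ 52.563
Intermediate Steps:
M(V) = -⅛ - V/8 (M(V) = (-1 - V)/8 = -⅛ - V/8)
d(t, K) = 6 (d(t, K) = 0 - 1*(-6) = 0 + 6 = 6)
(d(-7, 11) + M(-11))² = (6 + (-⅛ - ⅛*(-11)))² = (6 + (-⅛ + 11/8))² = (6 + 5/4)² = (29/4)² = 841/16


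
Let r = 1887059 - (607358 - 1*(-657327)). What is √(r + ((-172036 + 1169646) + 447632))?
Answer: 4*√129226 ≈ 1437.9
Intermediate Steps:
r = 622374 (r = 1887059 - (607358 + 657327) = 1887059 - 1*1264685 = 1887059 - 1264685 = 622374)
√(r + ((-172036 + 1169646) + 447632)) = √(622374 + ((-172036 + 1169646) + 447632)) = √(622374 + (997610 + 447632)) = √(622374 + 1445242) = √2067616 = 4*√129226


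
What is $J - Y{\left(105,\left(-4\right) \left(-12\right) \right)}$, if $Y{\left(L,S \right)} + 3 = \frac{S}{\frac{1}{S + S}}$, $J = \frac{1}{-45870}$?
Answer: $- \frac{211231351}{45870} \approx -4605.0$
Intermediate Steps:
$J = - \frac{1}{45870} \approx -2.1801 \cdot 10^{-5}$
$Y{\left(L,S \right)} = -3 + 2 S^{2}$ ($Y{\left(L,S \right)} = -3 + \frac{S}{\frac{1}{S + S}} = -3 + \frac{S}{\frac{1}{2 S}} = -3 + \frac{S}{\frac{1}{2} \frac{1}{S}} = -3 + S 2 S = -3 + 2 S^{2}$)
$J - Y{\left(105,\left(-4\right) \left(-12\right) \right)} = - \frac{1}{45870} - \left(-3 + 2 \left(\left(-4\right) \left(-12\right)\right)^{2}\right) = - \frac{1}{45870} - \left(-3 + 2 \cdot 48^{2}\right) = - \frac{1}{45870} - \left(-3 + 2 \cdot 2304\right) = - \frac{1}{45870} - \left(-3 + 4608\right) = - \frac{1}{45870} - 4605 = - \frac{211231351}{45870}$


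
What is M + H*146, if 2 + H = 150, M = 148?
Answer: 21756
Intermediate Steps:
H = 148 (H = -2 + 150 = 148)
M + H*146 = 148 + 148*146 = 148 + 21608 = 21756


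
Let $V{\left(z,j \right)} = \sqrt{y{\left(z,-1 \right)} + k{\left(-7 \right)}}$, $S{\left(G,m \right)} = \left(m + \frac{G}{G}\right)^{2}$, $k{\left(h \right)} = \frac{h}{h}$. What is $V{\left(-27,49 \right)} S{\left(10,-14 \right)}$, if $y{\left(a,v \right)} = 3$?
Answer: $338$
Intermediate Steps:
$k{\left(h \right)} = 1$
$S{\left(G,m \right)} = \left(1 + m\right)^{2}$ ($S{\left(G,m \right)} = \left(m + 1\right)^{2} = \left(1 + m\right)^{2}$)
$V{\left(z,j \right)} = 2$ ($V{\left(z,j \right)} = \sqrt{3 + 1} = \sqrt{4} = 2$)
$V{\left(-27,49 \right)} S{\left(10,-14 \right)} = 2 \left(1 - 14\right)^{2} = 2 \left(-13\right)^{2} = 2 \cdot 169 = 338$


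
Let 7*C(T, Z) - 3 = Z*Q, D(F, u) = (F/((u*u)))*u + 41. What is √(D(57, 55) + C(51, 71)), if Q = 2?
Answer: √9301215/385 ≈ 7.9215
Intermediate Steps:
D(F, u) = 41 + F/u (D(F, u) = (F/(u²))*u + 41 = (F/u²)*u + 41 = F/u + 41 = 41 + F/u)
C(T, Z) = 3/7 + 2*Z/7 (C(T, Z) = 3/7 + (Z*2)/7 = 3/7 + (2*Z)/7 = 3/7 + 2*Z/7)
√(D(57, 55) + C(51, 71)) = √((41 + 57/55) + (3/7 + (2/7)*71)) = √((41 + 57*(1/55)) + (3/7 + 142/7)) = √((41 + 57/55) + 145/7) = √(2312/55 + 145/7) = √(24159/385) = √9301215/385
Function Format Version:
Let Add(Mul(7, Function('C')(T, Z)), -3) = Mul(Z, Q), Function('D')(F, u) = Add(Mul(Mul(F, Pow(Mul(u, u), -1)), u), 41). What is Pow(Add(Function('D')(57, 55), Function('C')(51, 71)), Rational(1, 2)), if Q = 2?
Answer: Mul(Rational(1, 385), Pow(9301215, Rational(1, 2))) ≈ 7.9215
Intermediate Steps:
Function('D')(F, u) = Add(41, Mul(F, Pow(u, -1))) (Function('D')(F, u) = Add(Mul(Mul(F, Pow(Pow(u, 2), -1)), u), 41) = Add(Mul(Mul(F, Pow(u, -2)), u), 41) = Add(Mul(F, Pow(u, -1)), 41) = Add(41, Mul(F, Pow(u, -1))))
Function('C')(T, Z) = Add(Rational(3, 7), Mul(Rational(2, 7), Z)) (Function('C')(T, Z) = Add(Rational(3, 7), Mul(Rational(1, 7), Mul(Z, 2))) = Add(Rational(3, 7), Mul(Rational(1, 7), Mul(2, Z))) = Add(Rational(3, 7), Mul(Rational(2, 7), Z)))
Pow(Add(Function('D')(57, 55), Function('C')(51, 71)), Rational(1, 2)) = Pow(Add(Add(41, Mul(57, Pow(55, -1))), Add(Rational(3, 7), Mul(Rational(2, 7), 71))), Rational(1, 2)) = Pow(Add(Add(41, Mul(57, Rational(1, 55))), Add(Rational(3, 7), Rational(142, 7))), Rational(1, 2)) = Pow(Add(Add(41, Rational(57, 55)), Rational(145, 7)), Rational(1, 2)) = Pow(Add(Rational(2312, 55), Rational(145, 7)), Rational(1, 2)) = Pow(Rational(24159, 385), Rational(1, 2)) = Mul(Rational(1, 385), Pow(9301215, Rational(1, 2)))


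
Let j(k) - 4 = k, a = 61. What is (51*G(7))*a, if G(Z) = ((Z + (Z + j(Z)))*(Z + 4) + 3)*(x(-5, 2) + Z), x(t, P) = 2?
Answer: 7783722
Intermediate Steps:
j(k) = 4 + k
G(Z) = (2 + Z)*(3 + (4 + Z)*(4 + 3*Z)) (G(Z) = ((Z + (Z + (4 + Z)))*(Z + 4) + 3)*(2 + Z) = ((Z + (4 + 2*Z))*(4 + Z) + 3)*(2 + Z) = ((4 + 3*Z)*(4 + Z) + 3)*(2 + Z) = ((4 + Z)*(4 + 3*Z) + 3)*(2 + Z) = (3 + (4 + Z)*(4 + 3*Z))*(2 + Z) = (2 + Z)*(3 + (4 + Z)*(4 + 3*Z)))
(51*G(7))*a = (51*(38 + 3*7**3 + 22*7**2 + 51*7))*61 = (51*(38 + 3*343 + 22*49 + 357))*61 = (51*(38 + 1029 + 1078 + 357))*61 = (51*2502)*61 = 127602*61 = 7783722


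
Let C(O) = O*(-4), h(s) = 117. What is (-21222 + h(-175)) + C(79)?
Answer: -21421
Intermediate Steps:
C(O) = -4*O
(-21222 + h(-175)) + C(79) = (-21222 + 117) - 4*79 = -21105 - 316 = -21421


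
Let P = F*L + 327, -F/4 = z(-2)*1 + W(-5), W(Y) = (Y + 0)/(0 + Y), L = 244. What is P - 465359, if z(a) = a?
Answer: -464056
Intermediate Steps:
W(Y) = 1 (W(Y) = Y/Y = 1)
F = 4 (F = -4*(-2*1 + 1) = -4*(-2 + 1) = -4*(-1) = 4)
P = 1303 (P = 4*244 + 327 = 976 + 327 = 1303)
P - 465359 = 1303 - 465359 = -464056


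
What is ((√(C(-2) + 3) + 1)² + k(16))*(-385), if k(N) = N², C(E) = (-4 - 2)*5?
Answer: -88550 - 2310*I*√3 ≈ -88550.0 - 4001.0*I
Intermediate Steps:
C(E) = -30 (C(E) = -6*5 = -30)
((√(C(-2) + 3) + 1)² + k(16))*(-385) = ((√(-30 + 3) + 1)² + 16²)*(-385) = ((√(-27) + 1)² + 256)*(-385) = ((3*I*√3 + 1)² + 256)*(-385) = ((1 + 3*I*√3)² + 256)*(-385) = (256 + (1 + 3*I*√3)²)*(-385) = -98560 - 385*(1 + 3*I*√3)²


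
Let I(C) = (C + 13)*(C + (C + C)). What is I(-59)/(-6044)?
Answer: -4071/3022 ≈ -1.3471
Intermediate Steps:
I(C) = 3*C*(13 + C) (I(C) = (13 + C)*(C + 2*C) = (13 + C)*(3*C) = 3*C*(13 + C))
I(-59)/(-6044) = (3*(-59)*(13 - 59))/(-6044) = (3*(-59)*(-46))*(-1/6044) = 8142*(-1/6044) = -4071/3022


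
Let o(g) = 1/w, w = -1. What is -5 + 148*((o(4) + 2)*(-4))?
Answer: -597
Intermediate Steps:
o(g) = -1 (o(g) = 1/(-1) = -1)
-5 + 148*((o(4) + 2)*(-4)) = -5 + 148*((-1 + 2)*(-4)) = -5 + 148*(1*(-4)) = -5 + 148*(-4) = -5 - 592 = -597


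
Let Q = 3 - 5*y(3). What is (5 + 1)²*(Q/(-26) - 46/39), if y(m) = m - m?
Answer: -606/13 ≈ -46.615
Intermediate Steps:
y(m) = 0
Q = 3 (Q = 3 - 5*0 = 3 + 0 = 3)
(5 + 1)²*(Q/(-26) - 46/39) = (5 + 1)²*(3/(-26) - 46/39) = 6²*(3*(-1/26) - 46*1/39) = 36*(-3/26 - 46/39) = 36*(-101/78) = -606/13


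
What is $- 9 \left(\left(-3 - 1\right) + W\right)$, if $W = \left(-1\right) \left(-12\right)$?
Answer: $-72$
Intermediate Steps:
$W = 12$
$- 9 \left(\left(-3 - 1\right) + W\right) = - 9 \left(\left(-3 - 1\right) + 12\right) = - 9 \left(-4 + 12\right) = \left(-9\right) 8 = -72$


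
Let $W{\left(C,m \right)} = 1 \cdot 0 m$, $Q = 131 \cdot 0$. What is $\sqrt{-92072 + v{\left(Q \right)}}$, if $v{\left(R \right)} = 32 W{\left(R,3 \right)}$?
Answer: $2 i \sqrt{23018} \approx 303.43 i$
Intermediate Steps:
$Q = 0$
$W{\left(C,m \right)} = 0$ ($W{\left(C,m \right)} = 0 m = 0$)
$v{\left(R \right)} = 0$ ($v{\left(R \right)} = 32 \cdot 0 = 0$)
$\sqrt{-92072 + v{\left(Q \right)}} = \sqrt{-92072 + 0} = \sqrt{-92072} = 2 i \sqrt{23018}$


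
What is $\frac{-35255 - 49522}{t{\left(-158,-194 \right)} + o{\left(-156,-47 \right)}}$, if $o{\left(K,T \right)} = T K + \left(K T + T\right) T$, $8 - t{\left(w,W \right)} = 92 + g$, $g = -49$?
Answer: $\frac{84777}{335098} \approx 0.25299$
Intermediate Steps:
$t{\left(w,W \right)} = -35$ ($t{\left(w,W \right)} = 8 - \left(92 - 49\right) = 8 - 43 = -35$)
$o{\left(K,T \right)} = K T + T \left(T + K T\right)$ ($o{\left(K,T \right)} = K T + \left(T + K T\right) T = K T + T \left(T + K T\right)$)
$\frac{-35255 - 49522}{t{\left(-158,-194 \right)} + o{\left(-156,-47 \right)}} = \frac{-35255 - 49522}{-35 - 47 \left(-156 - 47 - -7332\right)} = - \frac{84777}{-35 - 47 \left(-156 - 47 + 7332\right)} = - \frac{84777}{-35 - 335063} = - \frac{84777}{-335098} = \left(-84777\right) \left(- \frac{1}{335098}\right) = \frac{84777}{335098}$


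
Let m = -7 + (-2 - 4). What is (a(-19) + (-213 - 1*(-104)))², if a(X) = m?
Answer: 14884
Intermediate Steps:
m = -13 (m = -7 - 6 = -13)
a(X) = -13
(a(-19) + (-213 - 1*(-104)))² = (-13 + (-213 - 1*(-104)))² = (-13 + (-213 + 104))² = (-13 - 109)² = (-122)² = 14884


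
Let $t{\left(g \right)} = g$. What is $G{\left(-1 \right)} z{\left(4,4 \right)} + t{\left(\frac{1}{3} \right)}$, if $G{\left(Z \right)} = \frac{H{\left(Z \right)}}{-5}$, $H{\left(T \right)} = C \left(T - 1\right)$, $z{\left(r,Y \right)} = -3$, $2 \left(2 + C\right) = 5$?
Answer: $- \frac{4}{15} \approx -0.26667$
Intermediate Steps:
$C = \frac{1}{2}$ ($C = -2 + \frac{1}{2} \cdot 5 = -2 + \frac{5}{2} = \frac{1}{2} \approx 0.5$)
$H{\left(T \right)} = - \frac{1}{2} + \frac{T}{2}$ ($H{\left(T \right)} = \frac{T - 1}{2} = \frac{-1 + T}{2} = - \frac{1}{2} + \frac{T}{2}$)
$G{\left(Z \right)} = \frac{1}{10} - \frac{Z}{10}$ ($G{\left(Z \right)} = \frac{- \frac{1}{2} + \frac{Z}{2}}{-5} = \left(- \frac{1}{2} + \frac{Z}{2}\right) \left(- \frac{1}{5}\right) = \frac{1}{10} - \frac{Z}{10}$)
$G{\left(-1 \right)} z{\left(4,4 \right)} + t{\left(\frac{1}{3} \right)} = \left(\frac{1}{10} - - \frac{1}{10}\right) \left(-3\right) + \frac{1}{3} = \left(\frac{1}{10} + \frac{1}{10}\right) \left(-3\right) + \frac{1}{3} = \frac{1}{5} \left(-3\right) + \frac{1}{3} = - \frac{3}{5} + \frac{1}{3} = - \frac{4}{15}$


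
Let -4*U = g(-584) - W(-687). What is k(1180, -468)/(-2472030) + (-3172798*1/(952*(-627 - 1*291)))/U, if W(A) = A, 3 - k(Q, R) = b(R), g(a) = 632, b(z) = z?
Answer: -110819233423/9894313671165 ≈ -0.011200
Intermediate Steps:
k(Q, R) = 3 - R
U = -1319/4 (U = -(632 - 1*(-687))/4 = -(632 + 687)/4 = -¼*1319 = -1319/4 ≈ -329.75)
k(1180, -468)/(-2472030) + (-3172798*1/(952*(-627 - 1*291)))/U = (3 - 1*(-468))/(-2472030) + (-3172798*1/(952*(-627 - 1*291)))/(-1319/4) = (3 + 468)*(-1/2472030) - 3172798*1/(952*(-627 - 291))*(-4/1319) = 471*(-1/2472030) - 3172798/((-918*952))*(-4/1319) = -157/824010 - 3172798/(-873936)*(-4/1319) = -157/824010 - 3172798*(-1/873936)*(-4/1319) = -157/824010 + (1586399/436968)*(-4/1319) = -157/824010 - 1586399/144090198 = -110819233423/9894313671165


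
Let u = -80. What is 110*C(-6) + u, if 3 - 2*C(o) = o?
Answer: 415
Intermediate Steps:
C(o) = 3/2 - o/2
110*C(-6) + u = 110*(3/2 - 1/2*(-6)) - 80 = 110*(3/2 + 3) - 80 = 110*(9/2) - 80 = 495 - 80 = 415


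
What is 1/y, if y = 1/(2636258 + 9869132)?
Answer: 12505390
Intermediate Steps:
y = 1/12505390 ≈ 7.9966e-8
1/y = 1/(1/12505390) = 12505390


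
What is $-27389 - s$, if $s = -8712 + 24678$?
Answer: $-43355$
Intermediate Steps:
$s = 15966$
$-27389 - s = -27389 - 15966 = -43355$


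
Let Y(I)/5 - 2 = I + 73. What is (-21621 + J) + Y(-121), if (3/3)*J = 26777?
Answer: 4926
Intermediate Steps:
Y(I) = 375 + 5*I (Y(I) = 10 + 5*(I + 73) = 10 + 5*(73 + I) = 10 + (365 + 5*I) = 375 + 5*I)
J = 26777
(-21621 + J) + Y(-121) = (-21621 + 26777) + (375 + 5*(-121)) = 5156 + (375 - 605) = 5156 - 230 = 4926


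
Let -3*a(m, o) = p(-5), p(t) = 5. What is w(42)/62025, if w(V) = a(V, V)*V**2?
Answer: -196/4135 ≈ -0.047400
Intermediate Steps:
a(m, o) = -5/3 (a(m, o) = -1/3*5 = -5/3)
w(V) = -5*V**2/3
w(42)/62025 = -5/3*42**2/62025 = -5/3*1764*(1/62025) = -2940*1/62025 = -196/4135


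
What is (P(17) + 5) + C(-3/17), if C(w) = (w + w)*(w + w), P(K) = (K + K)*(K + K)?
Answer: 335565/289 ≈ 1161.1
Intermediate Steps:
P(K) = 4*K² (P(K) = (2*K)*(2*K) = 4*K²)
C(w) = 4*w² (C(w) = (2*w)*(2*w) = 4*w²)
(P(17) + 5) + C(-3/17) = (4*17² + 5) + 4*(-3/17)² = (4*289 + 5) + 4*(-3*1/17)² = (1156 + 5) + 4*(-3/17)² = 1161 + 4*(9/289) = 1161 + 36/289 = 335565/289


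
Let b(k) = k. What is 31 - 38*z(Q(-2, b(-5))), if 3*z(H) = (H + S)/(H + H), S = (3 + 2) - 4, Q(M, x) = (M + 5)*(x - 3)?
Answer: 1795/72 ≈ 24.931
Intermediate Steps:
Q(M, x) = (-3 + x)*(5 + M) (Q(M, x) = (5 + M)*(-3 + x) = (-3 + x)*(5 + M))
S = 1 (S = 5 - 4 = 1)
z(H) = (1 + H)/(6*H) (z(H) = ((H + 1)/(H + H))/3 = ((1 + H)/((2*H)))/3 = ((1 + H)*(1/(2*H)))/3 = ((1 + H)/(2*H))/3 = (1 + H)/(6*H))
31 - 38*z(Q(-2, b(-5))) = 31 - 19*(1 + (-15 - 3*(-2) + 5*(-5) - 2*(-5)))/(3*(-15 - 3*(-2) + 5*(-5) - 2*(-5))) = 31 - 19*(1 + (-15 + 6 - 25 + 10))/(3*(-15 + 6 - 25 + 10)) = 31 - 19*(1 - 24)/(3*(-24)) = 31 - 19*(-1)*(-23)/(3*24) = 31 - 38*23/144 = 31 - 437/72 = 1795/72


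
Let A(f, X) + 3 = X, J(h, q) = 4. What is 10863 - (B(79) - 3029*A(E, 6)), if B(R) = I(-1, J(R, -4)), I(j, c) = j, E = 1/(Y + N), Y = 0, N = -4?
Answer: 19951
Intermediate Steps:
E = -1/4 (E = 1/(0 - 4) = 1/(-4) = -1/4 ≈ -0.25000)
A(f, X) = -3 + X
B(R) = -1
10863 - (B(79) - 3029*A(E, 6)) = 10863 - (-1 - 3029*(-3 + 6)) = 10863 - (-1 - 3029*3) = 10863 - (-1 - 1*9087) = 10863 - (-1 - 9087) = 10863 - 1*(-9088) = 10863 + 9088 = 19951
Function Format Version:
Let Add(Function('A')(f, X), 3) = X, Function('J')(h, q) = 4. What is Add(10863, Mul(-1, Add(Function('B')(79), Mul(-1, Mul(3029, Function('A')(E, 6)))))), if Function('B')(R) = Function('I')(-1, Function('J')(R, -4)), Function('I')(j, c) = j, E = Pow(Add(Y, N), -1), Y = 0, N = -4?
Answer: 19951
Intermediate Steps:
E = Rational(-1, 4) (E = Pow(Add(0, -4), -1) = Pow(-4, -1) = Rational(-1, 4) ≈ -0.25000)
Function('A')(f, X) = Add(-3, X)
Function('B')(R) = -1
Add(10863, Mul(-1, Add(Function('B')(79), Mul(-1, Mul(3029, Function('A')(E, 6)))))) = Add(10863, Mul(-1, Add(-1, Mul(-1, Mul(3029, Add(-3, 6)))))) = Add(10863, Mul(-1, Add(-1, Mul(-1, Mul(3029, 3))))) = Add(10863, Mul(-1, Add(-1, Mul(-1, 9087)))) = Add(10863, Mul(-1, Add(-1, -9087))) = Add(10863, Mul(-1, -9088)) = Add(10863, 9088) = 19951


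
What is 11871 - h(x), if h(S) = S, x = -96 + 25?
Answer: 11942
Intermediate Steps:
x = -71
11871 - h(x) = 11871 - 1*(-71) = 11871 + 71 = 11942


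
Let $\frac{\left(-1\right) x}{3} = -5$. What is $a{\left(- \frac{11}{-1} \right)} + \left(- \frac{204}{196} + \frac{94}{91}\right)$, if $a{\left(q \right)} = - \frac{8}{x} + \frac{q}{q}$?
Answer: $\frac{4384}{9555} \approx 0.45882$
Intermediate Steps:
$x = 15$ ($x = \left(-3\right) \left(-5\right) = 15$)
$a{\left(q \right)} = \frac{7}{15}$ ($a{\left(q \right)} = - \frac{8}{15} + \frac{q}{q} = \left(-8\right) \frac{1}{15} + 1 = - \frac{8}{15} + 1 = \frac{7}{15}$)
$a{\left(- \frac{11}{-1} \right)} + \left(- \frac{204}{196} + \frac{94}{91}\right) = \frac{7}{15} + \left(- \frac{204}{196} + \frac{94}{91}\right) = \frac{7}{15} + \left(\left(-204\right) \frac{1}{196} + 94 \cdot \frac{1}{91}\right) = \frac{7}{15} + \left(- \frac{51}{49} + \frac{94}{91}\right) = \frac{7}{15} - \frac{5}{637} = \frac{4384}{9555}$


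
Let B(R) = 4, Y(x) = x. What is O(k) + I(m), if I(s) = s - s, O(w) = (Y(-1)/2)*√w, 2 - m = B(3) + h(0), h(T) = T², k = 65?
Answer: -√65/2 ≈ -4.0311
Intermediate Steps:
m = -2 (m = 2 - (4 + 0²) = 2 - (4 + 0) = 2 - 1*4 = 2 - 4 = -2)
O(w) = -√w/2 (O(w) = (-1/2)*√w = (-1*½)*√w = -√w/2)
I(s) = 0
O(k) + I(m) = -√65/2 + 0 = -√65/2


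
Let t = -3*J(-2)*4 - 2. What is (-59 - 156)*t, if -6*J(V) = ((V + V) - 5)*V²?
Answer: 15910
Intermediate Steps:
J(V) = -V²*(-5 + 2*V)/6 (J(V) = -((V + V) - 5)*V²/6 = -(2*V - 5)*V²/6 = -(-5 + 2*V)*V²/6 = -V²*(-5 + 2*V)/6)
t = -74 (t = -(-2)²*(5 - 2*(-2))/2*4 - 2 = -4*(5 + 4)/2*4 - 2 = -4*9/2*4 - 2 = -3*6*4 - 2 = -18*4 - 2 = -72 - 2 = -74)
(-59 - 156)*t = (-59 - 156)*(-74) = -215*(-74) = 15910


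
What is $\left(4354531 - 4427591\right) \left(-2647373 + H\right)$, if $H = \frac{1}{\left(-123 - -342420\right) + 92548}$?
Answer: $\frac{16821289280832608}{86969} \approx 1.9342 \cdot 10^{11}$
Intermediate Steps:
$H = \frac{1}{434845}$ ($H = \frac{1}{\left(-123 + 342420\right) + 92548} = \frac{1}{342297 + 92548} = \frac{1}{434845} \approx 2.2997 \cdot 10^{-6}$)
$\left(4354531 - 4427591\right) \left(-2647373 + H\right) = \left(4354531 - 4427591\right) \left(-2647373 + \frac{1}{434845}\right) = \left(-73060\right) \left(- \frac{1151196912184}{434845}\right) = \frac{16821289280832608}{86969}$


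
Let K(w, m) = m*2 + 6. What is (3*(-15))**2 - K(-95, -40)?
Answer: 2099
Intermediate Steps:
K(w, m) = 6 + 2*m (K(w, m) = 2*m + 6 = 6 + 2*m)
(3*(-15))**2 - K(-95, -40) = (3*(-15))**2 - (6 + 2*(-40)) = (-45)**2 - (6 - 80) = 2025 - 1*(-74) = 2025 + 74 = 2099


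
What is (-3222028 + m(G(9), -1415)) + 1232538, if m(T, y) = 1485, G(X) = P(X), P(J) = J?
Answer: -1988005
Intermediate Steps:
G(X) = X
(-3222028 + m(G(9), -1415)) + 1232538 = (-3222028 + 1485) + 1232538 = -3220543 + 1232538 = -1988005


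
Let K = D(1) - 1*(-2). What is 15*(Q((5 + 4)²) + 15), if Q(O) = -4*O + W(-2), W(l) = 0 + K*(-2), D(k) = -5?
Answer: -4545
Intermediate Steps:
K = -3 (K = -5 - 1*(-2) = -5 + 2 = -3)
W(l) = 6 (W(l) = 0 - 3*(-2) = 0 + 6 = 6)
Q(O) = 6 - 4*O (Q(O) = -4*O + 6 = 6 - 4*O)
15*(Q((5 + 4)²) + 15) = 15*((6 - 4*(5 + 4)²) + 15) = 15*((6 - 4*9²) + 15) = 15*((6 - 4*81) + 15) = 15*((6 - 324) + 15) = 15*(-318 + 15) = 15*(-303) = -4545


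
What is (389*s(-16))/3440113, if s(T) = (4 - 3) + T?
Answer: -5835/3440113 ≈ -0.0016962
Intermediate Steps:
s(T) = 1 + T
(389*s(-16))/3440113 = (389*(1 - 16))/3440113 = (389*(-15))*(1/3440113) = -5835*1/3440113 = -5835/3440113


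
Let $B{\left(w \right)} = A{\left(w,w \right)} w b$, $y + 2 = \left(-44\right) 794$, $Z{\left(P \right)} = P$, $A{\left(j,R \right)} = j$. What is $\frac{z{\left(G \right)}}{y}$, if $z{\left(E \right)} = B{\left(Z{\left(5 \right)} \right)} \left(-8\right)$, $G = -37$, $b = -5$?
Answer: $- \frac{500}{17469} \approx -0.028622$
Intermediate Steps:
$y = -34938$ ($y = -2 - 34936 = -34938$)
$B{\left(w \right)} = - 5 w^{2}$ ($B{\left(w \right)} = w w \left(-5\right) = w^{2} \left(-5\right) = - 5 w^{2}$)
$z{\left(E \right)} = 1000$ ($z{\left(E \right)} = - 5 \cdot 5^{2} \left(-8\right) = \left(-5\right) 25 \left(-8\right) = \left(-125\right) \left(-8\right) = 1000$)
$\frac{z{\left(G \right)}}{y} = \frac{1000}{-34938} = 1000 \left(- \frac{1}{34938}\right) = - \frac{500}{17469}$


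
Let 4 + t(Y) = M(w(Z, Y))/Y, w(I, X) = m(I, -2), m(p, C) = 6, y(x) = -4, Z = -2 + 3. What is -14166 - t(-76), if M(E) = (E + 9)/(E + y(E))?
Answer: -2152609/152 ≈ -14162.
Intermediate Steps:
Z = 1
w(I, X) = 6
M(E) = (9 + E)/(-4 + E) (M(E) = (E + 9)/(E - 4) = (9 + E)/(-4 + E))
t(Y) = -4 + 15/(2*Y) (t(Y) = -4 + ((9 + 6)/(-4 + 6))/Y = -4 + (15/2)/Y = -4 + ((½)*15)/Y = -4 + 15/(2*Y))
-14166 - t(-76) = -14166 - (-4 + (15/2)/(-76)) = -14166 - (-4 + (15/2)*(-1/76)) = -14166 - (-4 - 15/152) = -14166 - 1*(-623/152) = -14166 + 623/152 = -2152609/152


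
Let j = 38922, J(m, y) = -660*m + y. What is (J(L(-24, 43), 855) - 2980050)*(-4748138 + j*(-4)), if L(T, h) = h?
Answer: 14748624481950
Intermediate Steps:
J(m, y) = y - 660*m
(J(L(-24, 43), 855) - 2980050)*(-4748138 + j*(-4)) = ((855 - 660*43) - 2980050)*(-4748138 + 38922*(-4)) = ((855 - 28380) - 2980050)*(-4748138 - 155688) = (-27525 - 2980050)*(-4903826) = -3007575*(-4903826) = 14748624481950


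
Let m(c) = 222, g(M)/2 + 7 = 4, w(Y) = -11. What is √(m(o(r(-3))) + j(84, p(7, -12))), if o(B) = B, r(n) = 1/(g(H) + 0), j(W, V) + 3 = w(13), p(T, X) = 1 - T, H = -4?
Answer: 4*√13 ≈ 14.422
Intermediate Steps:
j(W, V) = -14 (j(W, V) = -3 - 11 = -14)
g(M) = -6 (g(M) = -14 + 2*4 = -14 + 8 = -6)
r(n) = -⅙ (r(n) = 1/(-6 + 0) = 1/(-6) = -⅙)
√(m(o(r(-3))) + j(84, p(7, -12))) = √(222 - 14) = √208 = 4*√13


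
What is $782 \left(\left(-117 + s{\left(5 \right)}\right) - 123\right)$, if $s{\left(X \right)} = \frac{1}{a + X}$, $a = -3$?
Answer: $-187289$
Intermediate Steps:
$s{\left(X \right)} = \frac{1}{-3 + X}$
$782 \left(\left(-117 + s{\left(5 \right)}\right) - 123\right) = 782 \left(\left(-117 + \frac{1}{-3 + 5}\right) - 123\right) = 782 \left(\left(-117 + \frac{1}{2}\right) - 123\right) = 782 \left(- \frac{233}{2} - 123\right) = 782 \left(- \frac{479}{2}\right) = -187289$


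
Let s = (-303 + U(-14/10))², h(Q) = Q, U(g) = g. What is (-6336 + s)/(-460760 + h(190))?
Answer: -1079042/5757125 ≈ -0.18743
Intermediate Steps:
s = 2316484/25 (s = (-303 - 14/10)² = (-303 - 14*⅒)² = (-303 - 7/5)² = (-1522/5)² = 2316484/25 ≈ 92659.)
(-6336 + s)/(-460760 + h(190)) = (-6336 + 2316484/25)/(-460760 + 190) = (2158084/25)/(-460570) = (2158084/25)*(-1/460570) = -1079042/5757125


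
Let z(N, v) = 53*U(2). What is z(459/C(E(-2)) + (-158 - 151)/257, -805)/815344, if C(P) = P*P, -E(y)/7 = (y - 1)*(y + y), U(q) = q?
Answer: 53/407672 ≈ 0.00013001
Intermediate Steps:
E(y) = -14*y*(-1 + y) (E(y) = -7*(y - 1)*(y + y) = -7*(-1 + y)*2*y = -14*y*(-1 + y))
C(P) = P²
z(N, v) = 106 (z(N, v) = 53*2 = 106)
z(459/C(E(-2)) + (-158 - 151)/257, -805)/815344 = 106/815344 = 106*(1/815344) = 53/407672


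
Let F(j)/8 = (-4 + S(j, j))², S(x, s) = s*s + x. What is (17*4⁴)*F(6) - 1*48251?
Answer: 50226053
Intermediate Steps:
S(x, s) = x + s² (S(x, s) = s² + x = x + s²)
F(j) = 8*(-4 + j + j²)² (F(j) = 8*(-4 + (j + j²))² = 8*(-4 + j + j²)²)
(17*4⁴)*F(6) - 1*48251 = (17*4⁴)*(8*(-4 + 6 + 6²)²) - 1*48251 = (17*256)*(8*(-4 + 6 + 36)²) - 48251 = 4352*(8*38²) - 48251 = 4352*(8*1444) - 48251 = 4352*11552 - 48251 = 50274304 - 48251 = 50226053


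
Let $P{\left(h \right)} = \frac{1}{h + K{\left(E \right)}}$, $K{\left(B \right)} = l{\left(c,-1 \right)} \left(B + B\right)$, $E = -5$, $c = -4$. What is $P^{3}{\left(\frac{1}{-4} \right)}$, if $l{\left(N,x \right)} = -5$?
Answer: $\frac{64}{7880599} \approx 8.1212 \cdot 10^{-6}$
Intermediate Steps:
$K{\left(B \right)} = - 10 B$ ($K{\left(B \right)} = - 5 \left(B + B\right) = - 5 \cdot 2 B = - 10 B$)
$P{\left(h \right)} = \frac{1}{50 + h}$ ($P{\left(h \right)} = \frac{1}{h - -50} = \frac{1}{h + 50} = \frac{1}{50 + h}$)
$P^{3}{\left(\frac{1}{-4} \right)} = \left(\frac{1}{50 + \frac{1}{-4}}\right)^{3} = \left(\frac{1}{50 - \frac{1}{4}}\right)^{3} = \left(\frac{1}{\frac{199}{4}}\right)^{3} = \left(\frac{4}{199}\right)^{3} = \frac{64}{7880599}$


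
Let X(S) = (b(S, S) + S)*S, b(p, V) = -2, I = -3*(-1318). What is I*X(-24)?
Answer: 2467296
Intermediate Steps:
I = 3954
X(S) = S*(-2 + S) (X(S) = (-2 + S)*S = S*(-2 + S))
I*X(-24) = 3954*(-24*(-2 - 24)) = 3954*(-24*(-26)) = 3954*624 = 2467296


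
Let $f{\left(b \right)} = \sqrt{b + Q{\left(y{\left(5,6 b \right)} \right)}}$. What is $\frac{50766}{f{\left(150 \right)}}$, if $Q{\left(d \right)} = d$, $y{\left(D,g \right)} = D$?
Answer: $\frac{50766 \sqrt{155}}{155} \approx 4077.6$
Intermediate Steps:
$f{\left(b \right)} = \sqrt{5 + b}$ ($f{\left(b \right)} = \sqrt{b + 5} = \sqrt{5 + b}$)
$\frac{50766}{f{\left(150 \right)}} = \frac{50766}{\sqrt{5 + 150}} = \frac{50766}{\sqrt{155}} = 50766 \frac{\sqrt{155}}{155} = \frac{50766 \sqrt{155}}{155}$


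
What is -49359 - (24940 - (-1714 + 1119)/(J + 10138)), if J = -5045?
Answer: -378405402/5093 ≈ -74299.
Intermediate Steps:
-49359 - (24940 - (-1714 + 1119)/(J + 10138)) = -49359 - (24940 - (-1714 + 1119)/(-5045 + 10138)) = -49359 - (24940 - (-595)/5093) = -49359 - (24940 - 1*(-595/5093)) = -49359 - (24940 + 595/5093) = -49359 - 1*127020015/5093 = -49359 - 127020015/5093 = -378405402/5093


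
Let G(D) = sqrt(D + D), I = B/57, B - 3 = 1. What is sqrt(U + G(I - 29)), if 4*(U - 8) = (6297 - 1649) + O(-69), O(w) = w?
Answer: sqrt(14981139 + 228*I*sqrt(187986))/114 ≈ 33.952 + 0.11202*I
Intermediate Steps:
B = 4 (B = 3 + 1 = 4)
I = 4/57 ≈ 0.070175
G(D) = sqrt(2)*sqrt(D) (G(D) = sqrt(2*D) = sqrt(2)*sqrt(D))
U = 4611/4 (U = 8 + ((6297 - 1649) - 69)/4 = 8 + (4648 - 69)/4 = 8 + (1/4)*4579 = 8 + 4579/4 = 4611/4 ≈ 1152.8)
sqrt(U + G(I - 29)) = sqrt(4611/4 + sqrt(2)*sqrt(4/57 - 29)) = sqrt(4611/4 + sqrt(2)*sqrt(-1649/57)) = sqrt(4611/4 + sqrt(2)*(I*sqrt(93993)/57)) = sqrt(4611/4 + I*sqrt(187986)/57)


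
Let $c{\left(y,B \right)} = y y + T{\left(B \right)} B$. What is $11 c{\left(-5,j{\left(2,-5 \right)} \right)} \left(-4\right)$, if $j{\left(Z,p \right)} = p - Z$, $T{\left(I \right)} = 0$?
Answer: $-1100$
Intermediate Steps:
$c{\left(y,B \right)} = y^{2}$ ($c{\left(y,B \right)} = y y + 0 B = y^{2} + 0 = y^{2}$)
$11 c{\left(-5,j{\left(2,-5 \right)} \right)} \left(-4\right) = 11 \left(-5\right)^{2} \left(-4\right) = 11 \cdot 25 \left(-4\right) = 275 \left(-4\right) = -1100$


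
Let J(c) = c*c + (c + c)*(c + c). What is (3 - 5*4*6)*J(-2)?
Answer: -2340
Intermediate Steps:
J(c) = 5*c**2 (J(c) = c**2 + (2*c)*(2*c) = c**2 + 4*c**2 = 5*c**2)
(3 - 5*4*6)*J(-2) = (3 - 5*4*6)*(5*(-2)**2) = (3 - 20*6)*(5*4) = (3 - 120)*20 = -117*20 = -2340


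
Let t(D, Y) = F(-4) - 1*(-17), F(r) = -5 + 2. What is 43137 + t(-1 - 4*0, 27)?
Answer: 43151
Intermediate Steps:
F(r) = -3
t(D, Y) = 14 (t(D, Y) = -3 - 1*(-17) = -3 + 17 = 14)
43137 + t(-1 - 4*0, 27) = 43137 + 14 = 43151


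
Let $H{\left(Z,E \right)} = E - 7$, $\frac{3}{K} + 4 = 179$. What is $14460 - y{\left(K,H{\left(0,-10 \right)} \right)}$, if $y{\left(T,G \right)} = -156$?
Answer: $14616$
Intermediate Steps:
$K = \frac{3}{175}$ ($K = \frac{3}{-4 + 179} = \frac{3}{175} \approx 0.017143$)
$H{\left(Z,E \right)} = -7 + E$
$14460 - y{\left(K,H{\left(0,-10 \right)} \right)} = 14460 - -156 = 14460 + 156 = 14616$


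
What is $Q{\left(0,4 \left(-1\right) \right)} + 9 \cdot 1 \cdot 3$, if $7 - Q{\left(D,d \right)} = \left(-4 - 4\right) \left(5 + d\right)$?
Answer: $42$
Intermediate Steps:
$Q{\left(D,d \right)} = 47 + 8 d$ ($Q{\left(D,d \right)} = 7 - \left(-4 - 4\right) \left(5 + d\right) = 7 - - 8 \left(5 + d\right) = 7 - \left(-40 - 8 d\right) = 7 + \left(40 + 8 d\right) = 47 + 8 d$)
$Q{\left(0,4 \left(-1\right) \right)} + 9 \cdot 1 \cdot 3 = \left(47 + 8 \cdot 4 \left(-1\right)\right) + 9 \cdot 1 \cdot 3 = \left(47 + 8 \left(-4\right)\right) + 9 \cdot 3 = \left(47 - 32\right) + 27 = 15 + 27 = 42$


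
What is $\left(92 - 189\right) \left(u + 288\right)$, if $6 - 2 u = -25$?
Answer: $- \frac{58879}{2} \approx -29440.0$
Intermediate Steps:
$u = \frac{31}{2}$ ($u = 3 - - \frac{25}{2} = 3 + \frac{25}{2} = \frac{31}{2} \approx 15.5$)
$\left(92 - 189\right) \left(u + 288\right) = \left(92 - 189\right) \left(\frac{31}{2} + 288\right) = \left(-97\right) \frac{607}{2} = - \frac{58879}{2}$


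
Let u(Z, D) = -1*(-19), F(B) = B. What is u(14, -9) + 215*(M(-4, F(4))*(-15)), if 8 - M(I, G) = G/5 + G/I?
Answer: -26426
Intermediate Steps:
u(Z, D) = 19
M(I, G) = 8 - G/5 - G/I (M(I, G) = 8 - (G/5 + G/I) = 8 + (-G/5 - G/I) = 8 - G/5 - G/I)
u(14, -9) + 215*(M(-4, F(4))*(-15)) = 19 + 215*((8 - 1/5*4 - 1*4/(-4))*(-15)) = 19 + 215*((8 - 4/5 - 1*4*(-1/4))*(-15)) = 19 + 215*((8 - 4/5 + 1)*(-15)) = 19 + 215*((41/5)*(-15)) = 19 + 215*(-123) = 19 - 26445 = -26426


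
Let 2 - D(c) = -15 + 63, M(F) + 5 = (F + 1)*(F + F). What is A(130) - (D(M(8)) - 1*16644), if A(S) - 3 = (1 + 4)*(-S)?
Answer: 16043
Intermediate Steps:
M(F) = -5 + 2*F*(1 + F) (M(F) = -5 + (F + 1)*(F + F) = -5 + (1 + F)*(2*F) = -5 + 2*F*(1 + F))
D(c) = -46 (D(c) = 2 - (-15 + 63) = 2 - 1*48 = 2 - 48 = -46)
A(S) = 3 - 5*S (A(S) = 3 + (1 + 4)*(-S) = 3 + 5*(-S) = 3 - 5*S)
A(130) - (D(M(8)) - 1*16644) = (3 - 5*130) - (-46 - 1*16644) = (3 - 650) - (-46 - 16644) = -647 - 1*(-16690) = -647 + 16690 = 16043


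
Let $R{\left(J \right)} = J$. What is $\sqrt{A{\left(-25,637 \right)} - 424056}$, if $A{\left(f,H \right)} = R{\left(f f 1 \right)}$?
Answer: $i \sqrt{423431} \approx 650.72 i$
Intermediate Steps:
$A{\left(f,H \right)} = f^{2}$ ($A{\left(f,H \right)} = f f 1 = f^{2} \cdot 1 = f^{2}$)
$\sqrt{A{\left(-25,637 \right)} - 424056} = \sqrt{\left(-25\right)^{2} - 424056} = \sqrt{625 - 424056} = \sqrt{-423431} = i \sqrt{423431}$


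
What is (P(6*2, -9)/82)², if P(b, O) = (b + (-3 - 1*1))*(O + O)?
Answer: 5184/1681 ≈ 3.0839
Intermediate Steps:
P(b, O) = 2*O*(-4 + b) (P(b, O) = (b + (-3 - 1))*(2*O) = (b - 4)*(2*O) = (-4 + b)*(2*O) = 2*O*(-4 + b))
(P(6*2, -9)/82)² = ((2*(-9)*(-4 + 6*2))/82)² = ((2*(-9)*(-4 + 12))*(1/82))² = ((2*(-9)*8)*(1/82))² = (-144*1/82)² = (-72/41)² = 5184/1681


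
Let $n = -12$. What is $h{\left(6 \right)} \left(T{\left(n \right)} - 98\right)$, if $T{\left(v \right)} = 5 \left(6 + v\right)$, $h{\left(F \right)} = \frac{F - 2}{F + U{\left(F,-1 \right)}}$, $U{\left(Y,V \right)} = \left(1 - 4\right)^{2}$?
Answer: $- \frac{512}{15} \approx -34.133$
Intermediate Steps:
$U{\left(Y,V \right)} = 9$ ($U{\left(Y,V \right)} = \left(-3\right)^{2} = 9$)
$h{\left(F \right)} = \frac{-2 + F}{9 + F}$ ($h{\left(F \right)} = \frac{F - 2}{F + 9} = \frac{-2 + F}{9 + F}$)
$T{\left(v \right)} = 30 + 5 v$
$h{\left(6 \right)} \left(T{\left(n \right)} - 98\right) = \frac{-2 + 6}{9 + 6} \left(\left(30 + 5 \left(-12\right)\right) - 98\right) = \frac{1}{15} \cdot 4 \left(\left(30 - 60\right) - 98\right) = \frac{1}{15} \cdot 4 \left(-30 - 98\right) = \frac{4}{15} \left(-128\right) = - \frac{512}{15}$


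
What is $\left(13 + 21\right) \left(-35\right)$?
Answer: $-1190$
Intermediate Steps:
$\left(13 + 21\right) \left(-35\right) = 34 \left(-35\right) = -1190$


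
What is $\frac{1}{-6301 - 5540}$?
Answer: $- \frac{1}{11841} \approx -8.4452 \cdot 10^{-5}$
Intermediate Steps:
$\frac{1}{-6301 - 5540} = \frac{1}{-11841} = - \frac{1}{11841}$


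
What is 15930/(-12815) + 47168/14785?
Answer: 73786574/37893955 ≈ 1.9472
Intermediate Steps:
15930/(-12815) + 47168/14785 = 15930*(-1/12815) + 47168*(1/14785) = -3186/2563 + 47168/14785 = 73786574/37893955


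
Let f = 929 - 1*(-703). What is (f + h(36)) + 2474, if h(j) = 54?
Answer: 4160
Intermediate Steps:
f = 1632 (f = 929 + 703 = 1632)
(f + h(36)) + 2474 = (1632 + 54) + 2474 = 1686 + 2474 = 4160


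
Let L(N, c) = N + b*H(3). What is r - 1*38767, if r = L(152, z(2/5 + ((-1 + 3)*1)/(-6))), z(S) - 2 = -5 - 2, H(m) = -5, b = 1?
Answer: -38620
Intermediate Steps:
z(S) = -5 (z(S) = 2 + (-5 - 2) = 2 - 7 = -5)
L(N, c) = -5 + N (L(N, c) = N + 1*(-5) = N - 5 = -5 + N)
r = 147 (r = -5 + 152 = 147)
r - 1*38767 = 147 - 1*38767 = 147 - 38767 = -38620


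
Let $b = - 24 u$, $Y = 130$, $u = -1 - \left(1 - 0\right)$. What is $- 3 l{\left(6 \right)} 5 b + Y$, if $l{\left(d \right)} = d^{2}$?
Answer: $-25790$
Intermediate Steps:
$u = -2$ ($u = -1 - \left(1 + 0\right) = -1 - 1 = -2$)
$b = 48$ ($b = \left(-24\right) \left(-2\right) = 48$)
$- 3 l{\left(6 \right)} 5 b + Y = - 3 \cdot 6^{2} \cdot 5 \cdot 48 + 130 = \left(-3\right) 36 \cdot 5 \cdot 48 + 130 = \left(-108\right) 5 \cdot 48 + 130 = \left(-540\right) 48 + 130 = -25920 + 130 = -25790$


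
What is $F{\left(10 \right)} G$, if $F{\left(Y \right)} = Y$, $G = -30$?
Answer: $-300$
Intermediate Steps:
$F{\left(10 \right)} G = 10 \left(-30\right) = -300$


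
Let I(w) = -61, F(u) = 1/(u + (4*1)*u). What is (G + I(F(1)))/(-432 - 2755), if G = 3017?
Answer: -2956/3187 ≈ -0.92752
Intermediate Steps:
F(u) = 1/(5*u) (F(u) = 1/(u + 4*u) = 1/(5*u))
(G + I(F(1)))/(-432 - 2755) = (3017 - 61)/(-432 - 2755) = 2956/(-3187) = 2956*(-1/3187) = -2956/3187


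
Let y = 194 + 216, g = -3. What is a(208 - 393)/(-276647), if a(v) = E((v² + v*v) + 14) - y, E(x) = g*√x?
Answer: 410/276647 + 12*√4279/276647 ≈ 0.0043195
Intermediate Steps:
E(x) = -3*√x
y = 410
a(v) = -410 - 3*√(14 + 2*v²) (a(v) = -3*√((v² + v*v) + 14) - 1*410 = -3*√((v² + v²) + 14) - 410 = -3*√(2*v² + 14) - 410 = -3*√(14 + 2*v²) - 410 = -410 - 3*√(14 + 2*v²))
a(208 - 393)/(-276647) = (-410 - 3*√(14 + 2*(208 - 393)²))/(-276647) = (-410 - 3*√(14 + 2*(-185)²))*(-1/276647) = (-410 - 3*√(14 + 2*34225))*(-1/276647) = (-410 - 3*√(14 + 68450))*(-1/276647) = (-410 - 12*√4279)*(-1/276647) = 410/276647 + 12*√4279/276647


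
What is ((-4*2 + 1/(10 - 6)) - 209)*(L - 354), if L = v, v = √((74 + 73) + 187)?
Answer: 153459/2 - 867*√334/4 ≈ 72768.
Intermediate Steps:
v = √334 (v = √(147 + 187) = √334 ≈ 18.276)
L = √334 ≈ 18.276
((-4*2 + 1/(10 - 6)) - 209)*(L - 354) = ((-4*2 + 1/(10 - 6)) - 209)*(√334 - 354) = ((-8 + 1/4) - 209)*(-354 + √334) = ((-8 + ¼) - 209)*(-354 + √334) = (-31/4 - 209)*(-354 + √334) = -867*(-354 + √334)/4 = 153459/2 - 867*√334/4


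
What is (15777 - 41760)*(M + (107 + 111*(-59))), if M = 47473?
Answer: -1066108473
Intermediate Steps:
(15777 - 41760)*(M + (107 + 111*(-59))) = (15777 - 41760)*(47473 + (107 + 111*(-59))) = -25983*(47473 + (107 - 6549)) = -25983*(47473 - 6442) = -25983*41031 = -1066108473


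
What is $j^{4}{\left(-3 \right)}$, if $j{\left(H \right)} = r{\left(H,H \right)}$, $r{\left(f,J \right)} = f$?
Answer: $81$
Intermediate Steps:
$j{\left(H \right)} = H$
$j^{4}{\left(-3 \right)} = \left(-3\right)^{4} = 81$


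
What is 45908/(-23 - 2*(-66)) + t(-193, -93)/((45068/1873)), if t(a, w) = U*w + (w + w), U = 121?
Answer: -266370179/4912412 ≈ -54.224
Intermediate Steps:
t(a, w) = 123*w (t(a, w) = 121*w + (w + w) = 121*w + 2*w = 123*w)
45908/(-23 - 2*(-66)) + t(-193, -93)/((45068/1873)) = 45908/(-23 - 2*(-66)) + (123*(-93))/((45068/1873)) = 45908/(-23 + 132) - 11439/(45068*(1/1873)) = 45908/109 - 11439/45068/1873 = 45908*(1/109) - 11439*1873/45068 = 45908/109 - 21425247/45068 = -266370179/4912412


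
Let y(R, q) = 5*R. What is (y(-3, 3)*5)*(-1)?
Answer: 75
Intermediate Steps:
(y(-3, 3)*5)*(-1) = ((5*(-3))*5)*(-1) = -15*5*(-1) = -75*(-1) = 75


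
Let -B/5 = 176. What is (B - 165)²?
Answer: 1092025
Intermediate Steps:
B = -880 (B = -5*176 = -880)
(B - 165)² = (-880 - 165)² = (-1045)² = 1092025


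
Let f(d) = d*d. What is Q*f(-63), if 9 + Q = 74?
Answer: 257985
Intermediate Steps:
f(d) = d²
Q = 65 (Q = -9 + 74 = 65)
Q*f(-63) = 65*(-63)² = 65*3969 = 257985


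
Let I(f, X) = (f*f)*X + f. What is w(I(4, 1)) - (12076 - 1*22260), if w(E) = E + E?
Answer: 10224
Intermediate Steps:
I(f, X) = f + X*f**2 (I(f, X) = f**2*X + f = X*f**2 + f = f + X*f**2)
w(E) = 2*E
w(I(4, 1)) - (12076 - 1*22260) = 2*(4*(1 + 1*4)) - (12076 - 1*22260) = 2*(4*(1 + 4)) - (12076 - 22260) = 2*(4*5) - 1*(-10184) = 2*20 + 10184 = 40 + 10184 = 10224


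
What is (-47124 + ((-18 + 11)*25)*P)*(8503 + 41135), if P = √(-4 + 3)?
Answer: -2339141112 - 8686650*I ≈ -2.3391e+9 - 8.6867e+6*I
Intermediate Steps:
P = I (P = √(-1) = I ≈ 1.0*I)
(-47124 + ((-18 + 11)*25)*P)*(8503 + 41135) = (-47124 + ((-18 + 11)*25)*I)*(8503 + 41135) = (-47124 + (-7*25)*I)*49638 = (-47124 - 175*I)*49638 = -2339141112 - 8686650*I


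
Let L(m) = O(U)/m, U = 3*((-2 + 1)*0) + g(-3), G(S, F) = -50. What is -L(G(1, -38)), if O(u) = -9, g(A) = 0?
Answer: -9/50 ≈ -0.18000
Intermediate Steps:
U = 0 (U = 3*((-2 + 1)*0) + 0 = 3*(-1*0) + 0 = 3*0 + 0 = 0 + 0 = 0)
L(m) = -9/m
-L(G(1, -38)) = -(-9)/(-50) = -(-9)*(-1)/50 = -1*9/50 = -9/50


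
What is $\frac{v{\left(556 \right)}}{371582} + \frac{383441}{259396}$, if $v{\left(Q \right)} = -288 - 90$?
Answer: $\frac{71190860987}{48193442236} \approx 1.4772$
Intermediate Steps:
$v{\left(Q \right)} = -378$ ($v{\left(Q \right)} = -288 - 90 = -378$)
$\frac{v{\left(556 \right)}}{371582} + \frac{383441}{259396} = - \frac{378}{371582} + \frac{383441}{259396} = \left(-378\right) \frac{1}{371582} + 383441 \cdot \frac{1}{259396} = - \frac{189}{185791} + \frac{383441}{259396} = \frac{71190860987}{48193442236}$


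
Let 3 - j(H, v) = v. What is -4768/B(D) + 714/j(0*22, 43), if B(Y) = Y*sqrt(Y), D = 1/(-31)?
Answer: -357/20 - 147808*I*sqrt(31) ≈ -17.85 - 8.2296e+5*I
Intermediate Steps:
j(H, v) = 3 - v
D = -1/31 ≈ -0.032258
B(Y) = Y**(3/2)
-4768/B(D) + 714/j(0*22, 43) = -4768*31*I*sqrt(31) + 714/(3 - 1*43) = -4768*31*I*sqrt(31) + 714/(3 - 43) = -147808*I*sqrt(31) + 714/(-40) = -147808*I*sqrt(31) + 714*(-1/40) = -147808*I*sqrt(31) - 357/20 = -357/20 - 147808*I*sqrt(31)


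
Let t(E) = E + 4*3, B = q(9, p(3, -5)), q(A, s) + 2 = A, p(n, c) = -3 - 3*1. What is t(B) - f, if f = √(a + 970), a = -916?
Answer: 19 - 3*√6 ≈ 11.652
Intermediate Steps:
p(n, c) = -6 (p(n, c) = -3 - 3 = -6)
q(A, s) = -2 + A
B = 7 (B = -2 + 9 = 7)
t(E) = 12 + E (t(E) = E + 12 = 12 + E)
f = 3*√6 (f = √(-916 + 970) = √54 = 3*√6 ≈ 7.3485)
t(B) - f = (12 + 7) - 3*√6 = 19 - 3*√6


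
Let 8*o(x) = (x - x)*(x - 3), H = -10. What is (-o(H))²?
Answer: 0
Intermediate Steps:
o(x) = 0 (o(x) = ((x - x)*(x - 3))/8 = (0*(-3 + x))/8 = (⅛)*0 = 0)
(-o(H))² = (-1*0)² = 0² = 0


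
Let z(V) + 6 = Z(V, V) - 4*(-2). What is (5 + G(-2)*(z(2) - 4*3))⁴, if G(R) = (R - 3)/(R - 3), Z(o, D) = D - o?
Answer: 625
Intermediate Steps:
G(R) = 1 (G(R) = (-3 + R)/(-3 + R) = 1)
z(V) = 2 (z(V) = -6 + ((V - V) - 4*(-2)) = -6 + (0 + 8) = -6 + 8 = 2)
(5 + G(-2)*(z(2) - 4*3))⁴ = (5 + 1*(2 - 4*3))⁴ = (5 + 1*(2 - 12))⁴ = (5 + 1*(-10))⁴ = (5 - 10)⁴ = (-5)⁴ = 625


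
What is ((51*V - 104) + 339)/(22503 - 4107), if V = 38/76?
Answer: 521/36792 ≈ 0.014161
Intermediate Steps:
V = ½ (V = 38*(1/76) = ½ ≈ 0.50000)
((51*V - 104) + 339)/(22503 - 4107) = ((51*(½) - 104) + 339)/(22503 - 4107) = ((51/2 - 104) + 339)/18396 = (-157/2 + 339)*(1/18396) = (521/2)*(1/18396) = 521/36792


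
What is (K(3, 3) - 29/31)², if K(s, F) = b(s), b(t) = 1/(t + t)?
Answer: 20449/34596 ≈ 0.59108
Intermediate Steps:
b(t) = 1/(2*t)
K(s, F) = 1/(2*s)
(K(3, 3) - 29/31)² = ((½)/3 - 29/31)² = ((½)*(⅓) - 29*1/31)² = (⅙ - 29/31)² = (-143/186)² = 20449/34596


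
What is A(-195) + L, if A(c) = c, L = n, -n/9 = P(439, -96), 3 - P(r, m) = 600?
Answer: 5178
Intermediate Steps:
P(r, m) = -597 (P(r, m) = 3 - 1*600 = 3 - 600 = -597)
n = 5373 (n = -9*(-597) = 5373)
L = 5373
A(-195) + L = -195 + 5373 = 5178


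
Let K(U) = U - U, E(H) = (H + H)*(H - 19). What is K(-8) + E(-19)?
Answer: 1444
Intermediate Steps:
E(H) = 2*H*(-19 + H) (E(H) = (2*H)*(-19 + H) = 2*H*(-19 + H))
K(U) = 0
K(-8) + E(-19) = 0 + 2*(-19)*(-19 - 19) = 0 + 2*(-19)*(-38) = 0 + 1444 = 1444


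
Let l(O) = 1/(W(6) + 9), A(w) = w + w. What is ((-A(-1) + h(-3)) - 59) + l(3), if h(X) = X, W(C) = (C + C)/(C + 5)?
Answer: -6649/111 ≈ -59.901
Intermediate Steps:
W(C) = 2*C/(5 + C) (W(C) = (2*C)/(5 + C) = 2*C/(5 + C))
A(w) = 2*w
l(O) = 11/111 (l(O) = 1/(2*6/(5 + 6) + 9) = 1/(2*6/11 + 9) = 1/(2*6*(1/11) + 9) = 1/(12/11 + 9) = 1/(111/11) = 11/111)
((-A(-1) + h(-3)) - 59) + l(3) = ((-2*(-1) - 3) - 59) + 11/111 = ((-1*(-2) - 3) - 59) + 11/111 = ((2 - 3) - 59) + 11/111 = (-1 - 59) + 11/111 = -60 + 11/111 = -6649/111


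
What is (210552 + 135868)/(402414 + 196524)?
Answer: 173210/299469 ≈ 0.57839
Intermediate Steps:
(210552 + 135868)/(402414 + 196524) = 346420/598938 = 346420*(1/598938) = 173210/299469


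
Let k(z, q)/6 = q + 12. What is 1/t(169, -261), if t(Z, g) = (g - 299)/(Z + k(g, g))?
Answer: 265/112 ≈ 2.3661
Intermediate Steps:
k(z, q) = 72 + 6*q (k(z, q) = 6*(q + 12) = 6*(12 + q) = 72 + 6*q)
t(Z, g) = (-299 + g)/(72 + Z + 6*g) (t(Z, g) = (g - 299)/(Z + (72 + 6*g)) = (-299 + g)/(72 + Z + 6*g))
1/t(169, -261) = 1/((-299 - 261)/(72 + 169 + 6*(-261))) = 1/(-560/(72 + 169 - 1566)) = 1/(-560/(-1325)) = 1/(-1/1325*(-560)) = 1/(112/265) = 265/112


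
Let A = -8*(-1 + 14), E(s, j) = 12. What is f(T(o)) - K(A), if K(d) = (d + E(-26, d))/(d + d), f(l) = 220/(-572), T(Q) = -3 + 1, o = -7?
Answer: -43/52 ≈ -0.82692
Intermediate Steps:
T(Q) = -2
A = -104 (A = -8*13 = -104)
f(l) = -5/13 (f(l) = 220*(-1/572) = -5/13)
K(d) = (12 + d)/(2*d) (K(d) = (d + 12)/(d + d) = (12 + d)/((2*d)) = (12 + d)*(1/(2*d)) = (12 + d)/(2*d))
f(T(o)) - K(A) = -5/13 - (12 - 104)/(2*(-104)) = -5/13 - (-1)*(-92)/(2*104) = -5/13 - 1*23/52 = -5/13 - 23/52 = -43/52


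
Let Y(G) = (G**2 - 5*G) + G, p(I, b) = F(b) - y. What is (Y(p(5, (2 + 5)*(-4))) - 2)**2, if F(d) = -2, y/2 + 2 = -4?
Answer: 3364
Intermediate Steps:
y = -12 (y = -4 + 2*(-4) = -4 - 8 = -12)
p(I, b) = 10 (p(I, b) = -2 - 1*(-12) = -2 + 12 = 10)
Y(G) = G**2 - 4*G
(Y(p(5, (2 + 5)*(-4))) - 2)**2 = (10*(-4 + 10) - 2)**2 = (10*6 - 2)**2 = (60 - 2)**2 = 58**2 = 3364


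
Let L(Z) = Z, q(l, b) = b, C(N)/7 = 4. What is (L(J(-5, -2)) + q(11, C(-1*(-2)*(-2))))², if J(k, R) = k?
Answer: 529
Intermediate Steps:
C(N) = 28 (C(N) = 7*4 = 28)
(L(J(-5, -2)) + q(11, C(-1*(-2)*(-2))))² = (-5 + 28)² = 23² = 529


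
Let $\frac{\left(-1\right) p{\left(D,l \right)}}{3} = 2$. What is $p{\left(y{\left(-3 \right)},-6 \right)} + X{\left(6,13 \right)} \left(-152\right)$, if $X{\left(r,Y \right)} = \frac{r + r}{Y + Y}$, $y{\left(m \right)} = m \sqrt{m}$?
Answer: $- \frac{990}{13} \approx -76.154$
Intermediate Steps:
$y{\left(m \right)} = m^{\frac{3}{2}}$
$p{\left(D,l \right)} = -6$ ($p{\left(D,l \right)} = \left(-3\right) 2 = -6$)
$X{\left(r,Y \right)} = \frac{r}{Y}$ ($X{\left(r,Y \right)} = \frac{2 r}{2 Y} = 2 r \frac{1}{2 Y} = \frac{r}{Y}$)
$p{\left(y{\left(-3 \right)},-6 \right)} + X{\left(6,13 \right)} \left(-152\right) = -6 + \frac{6}{13} \left(-152\right) = -6 - \frac{912}{13} = - \frac{990}{13}$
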